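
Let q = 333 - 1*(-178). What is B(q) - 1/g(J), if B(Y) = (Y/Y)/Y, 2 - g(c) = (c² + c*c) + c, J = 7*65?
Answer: 415014/211811033 ≈ 0.0019594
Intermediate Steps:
J = 455
g(c) = 2 - c - 2*c² (g(c) = 2 - ((c² + c*c) + c) = 2 - ((c² + c²) + c) = 2 - (2*c² + c) = 2 - (c + 2*c²) = 2 + (-c - 2*c²) = 2 - c - 2*c²)
q = 511 (q = 333 + 178 = 511)
B(Y) = 1/Y
B(q) - 1/g(J) = 1/511 - 1/(2 - 1*455 - 2*455²) = 1/511 - 1/(2 - 455 - 2*207025) = 1/511 - 1/(2 - 455 - 414050) = 1/511 - 1/(-414503) = 1/511 - 1*(-1/414503) = 1/511 + 1/414503 = 415014/211811033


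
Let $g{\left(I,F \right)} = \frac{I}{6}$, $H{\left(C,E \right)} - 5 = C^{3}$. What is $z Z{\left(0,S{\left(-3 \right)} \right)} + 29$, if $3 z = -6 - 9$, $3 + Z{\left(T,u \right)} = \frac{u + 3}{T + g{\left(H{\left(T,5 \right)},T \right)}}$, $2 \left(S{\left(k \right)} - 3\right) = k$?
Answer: $17$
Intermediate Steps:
$S{\left(k \right)} = 3 + \frac{k}{2}$
$H{\left(C,E \right)} = 5 + C^{3}$
$g{\left(I,F \right)} = \frac{I}{6}$ ($g{\left(I,F \right)} = I \frac{1}{6} = \frac{I}{6}$)
$Z{\left(T,u \right)} = -3 + \frac{3 + u}{\frac{5}{6} + T + \frac{T^{3}}{6}}$ ($Z{\left(T,u \right)} = -3 + \frac{u + 3}{T + \frac{5 + T^{3}}{6}} = -3 + \frac{3 + u}{T + \left(\frac{5}{6} + \frac{T^{3}}{6}\right)} = -3 + \frac{3 + u}{\frac{5}{6} + T + \frac{T^{3}}{6}}$)
$z = -5$ ($z = \frac{-6 - 9}{3} = \frac{1}{3} \left(-15\right) = -5$)
$z Z{\left(0,S{\left(-3 \right)} \right)} + 29 = - 5 \frac{3 \left(1 - 0^{3} - 0 + 2 \left(3 + \frac{1}{2} \left(-3\right)\right)\right)}{5 + 0^{3} + 6 \cdot 0} + 29 = - 5 \frac{3 \left(1 - 0 + 0 + 2 \left(3 - \frac{3}{2}\right)\right)}{5 + 0 + 0} + 29 = - 5 \frac{3 \left(1 + 0 + 0 + 2 \cdot \frac{3}{2}\right)}{5} + 29 = - 5 \cdot 3 \cdot \frac{1}{5} \left(1 + 0 + 0 + 3\right) + 29 = - 5 \cdot 3 \cdot \frac{1}{5} \cdot 4 + 29 = \left(-5\right) \frac{12}{5} + 29 = -12 + 29 = 17$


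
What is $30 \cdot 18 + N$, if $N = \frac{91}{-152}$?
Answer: $\frac{81989}{152} \approx 539.4$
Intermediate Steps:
$N = - \frac{91}{152}$ ($N = 91 \left(- \frac{1}{152}\right) = - \frac{91}{152} \approx -0.59868$)
$30 \cdot 18 + N = 30 \cdot 18 - \frac{91}{152} = 540 - \frac{91}{152} = \frac{81989}{152}$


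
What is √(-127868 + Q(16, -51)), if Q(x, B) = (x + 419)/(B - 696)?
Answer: I*√7927979973/249 ≈ 357.59*I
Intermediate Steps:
Q(x, B) = (419 + x)/(-696 + B)
√(-127868 + Q(16, -51)) = √(-127868 + (419 + 16)/(-696 - 51)) = √(-127868 + 435/(-747)) = √(-127868 - 1/747*435) = √(-127868 - 145/249) = √(-31839277/249) = I*√7927979973/249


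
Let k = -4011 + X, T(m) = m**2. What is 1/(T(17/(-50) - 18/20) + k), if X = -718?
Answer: -625/2954664 ≈ -0.00021153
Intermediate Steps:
k = -4729 (k = -4011 - 718 = -4729)
1/(T(17/(-50) - 18/20) + k) = 1/((17/(-50) - 18/20)**2 - 4729) = 1/((17*(-1/50) - 18*1/20)**2 - 4729) = 1/((-17/50 - 9/10)**2 - 4729) = 1/((-31/25)**2 - 4729) = 1/(961/625 - 4729) = 1/(-2954664/625) = -625/2954664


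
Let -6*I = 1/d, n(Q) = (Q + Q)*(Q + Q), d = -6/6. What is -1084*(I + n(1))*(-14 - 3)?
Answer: 230350/3 ≈ 76783.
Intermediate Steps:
d = -1 (d = -6*⅙ = -1)
n(Q) = 4*Q² (n(Q) = (2*Q)*(2*Q) = 4*Q²)
I = ⅙ (I = -⅙/(-1) = -⅙*(-1) = ⅙ ≈ 0.16667)
-1084*(I + n(1))*(-14 - 3) = -1084*(⅙ + 4*1²)*(-14 - 3) = -1084*(⅙ + 4*1)*(-17) = -1084*(⅙ + 4)*(-17) = -13550*(-17)/3 = -1084*(-425/6) = 230350/3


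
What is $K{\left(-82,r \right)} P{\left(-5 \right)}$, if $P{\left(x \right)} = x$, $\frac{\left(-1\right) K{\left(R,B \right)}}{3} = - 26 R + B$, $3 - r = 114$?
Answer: $30315$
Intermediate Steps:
$r = -111$ ($r = 3 - 114 = -111$)
$K{\left(R,B \right)} = - 3 B + 78 R$ ($K{\left(R,B \right)} = - 3 \left(- 26 R + B\right) = - 3 \left(B - 26 R\right) = - 3 B + 78 R$)
$K{\left(-82,r \right)} P{\left(-5 \right)} = \left(\left(-3\right) \left(-111\right) + 78 \left(-82\right)\right) \left(-5\right) = \left(333 - 6396\right) \left(-5\right) = \left(-6063\right) \left(-5\right) = 30315$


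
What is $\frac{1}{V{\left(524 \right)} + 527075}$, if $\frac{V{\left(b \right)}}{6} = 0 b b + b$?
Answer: $\frac{1}{530219} \approx 1.886 \cdot 10^{-6}$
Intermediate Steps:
$V{\left(b \right)} = 6 b$ ($V{\left(b \right)} = 6 \left(0 b b + b\right) = 6 \left(0 b + b\right) = 6 \left(0 + b\right) = 6 b$)
$\frac{1}{V{\left(524 \right)} + 527075} = \frac{1}{6 \cdot 524 + 527075} = \frac{1}{3144 + 527075} = \frac{1}{530219}$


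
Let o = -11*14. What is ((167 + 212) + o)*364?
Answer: 81900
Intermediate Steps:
o = -154
((167 + 212) + o)*364 = ((167 + 212) - 154)*364 = (379 - 154)*364 = 225*364 = 81900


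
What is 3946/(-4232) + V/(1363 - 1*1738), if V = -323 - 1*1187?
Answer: 491057/158700 ≈ 3.0942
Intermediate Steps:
V = -1510 (V = -323 - 1187 = -1510)
3946/(-4232) + V/(1363 - 1*1738) = 3946/(-4232) - 1510/(1363 - 1*1738) = 3946*(-1/4232) - 1510/(1363 - 1738) = -1973/2116 - 1510/(-375) = -1973/2116 - 1510*(-1/375) = -1973/2116 + 302/75 = 491057/158700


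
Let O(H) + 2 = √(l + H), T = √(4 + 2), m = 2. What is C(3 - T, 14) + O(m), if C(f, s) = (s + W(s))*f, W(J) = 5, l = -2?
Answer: 55 - 19*√6 ≈ 8.4597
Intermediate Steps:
T = √6 ≈ 2.4495
C(f, s) = f*(5 + s) (C(f, s) = (s + 5)*f = (5 + s)*f = f*(5 + s))
O(H) = -2 + √(-2 + H)
C(3 - T, 14) + O(m) = (3 - √6)*(5 + 14) + (-2 + √(-2 + 2)) = (3 - √6)*19 + (-2 + √0) = (57 - 19*√6) + (-2 + 0) = (57 - 19*√6) - 2 = 55 - 19*√6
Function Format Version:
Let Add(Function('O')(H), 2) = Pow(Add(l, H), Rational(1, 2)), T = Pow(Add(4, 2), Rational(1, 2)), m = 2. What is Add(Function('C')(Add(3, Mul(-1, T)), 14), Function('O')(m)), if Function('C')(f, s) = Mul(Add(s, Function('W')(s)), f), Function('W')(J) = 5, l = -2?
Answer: Add(55, Mul(-19, Pow(6, Rational(1, 2)))) ≈ 8.4597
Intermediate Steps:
T = Pow(6, Rational(1, 2)) ≈ 2.4495
Function('C')(f, s) = Mul(f, Add(5, s)) (Function('C')(f, s) = Mul(Add(s, 5), f) = Mul(Add(5, s), f) = Mul(f, Add(5, s)))
Function('O')(H) = Add(-2, Pow(Add(-2, H), Rational(1, 2)))
Add(Function('C')(Add(3, Mul(-1, T)), 14), Function('O')(m)) = Add(Mul(Add(3, Mul(-1, Pow(6, Rational(1, 2)))), Add(5, 14)), Add(-2, Pow(Add(-2, 2), Rational(1, 2)))) = Add(Mul(Add(3, Mul(-1, Pow(6, Rational(1, 2)))), 19), Add(-2, Pow(0, Rational(1, 2)))) = Add(Add(57, Mul(-19, Pow(6, Rational(1, 2)))), Add(-2, 0)) = Add(Add(57, Mul(-19, Pow(6, Rational(1, 2)))), -2) = Add(55, Mul(-19, Pow(6, Rational(1, 2))))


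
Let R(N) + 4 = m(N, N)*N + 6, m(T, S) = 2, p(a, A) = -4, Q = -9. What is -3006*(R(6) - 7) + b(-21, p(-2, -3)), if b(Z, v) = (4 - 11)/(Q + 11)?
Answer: -42091/2 ≈ -21046.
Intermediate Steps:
R(N) = 2 + 2*N (R(N) = -4 + (2*N + 6) = -4 + (6 + 2*N) = 2 + 2*N)
b(Z, v) = -7/2 (b(Z, v) = (4 - 11)/(-9 + 11) = -7/2)
-3006*(R(6) - 7) + b(-21, p(-2, -3)) = -3006*((2 + 2*6) - 7) - 7/2 = -3006*((2 + 12) - 7) - 7/2 = -3006*(14 - 7) - 7/2 = -3006*7 - 7/2 = -501*42 - 7/2 = -21042 - 7/2 = -42091/2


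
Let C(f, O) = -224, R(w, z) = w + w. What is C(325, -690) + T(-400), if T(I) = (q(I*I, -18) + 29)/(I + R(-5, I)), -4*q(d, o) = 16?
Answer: -18373/82 ≈ -224.06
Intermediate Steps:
R(w, z) = 2*w
q(d, o) = -4 (q(d, o) = -¼*16 = -4)
T(I) = 25/(-10 + I) (T(I) = (-4 + 29)/(I + 2*(-5)) = 25/(I - 10) = 25/(-10 + I))
C(325, -690) + T(-400) = -224 + 25/(-10 - 400) = -224 + 25/(-410) = -224 + 25*(-1/410) = -224 - 5/82 = -18373/82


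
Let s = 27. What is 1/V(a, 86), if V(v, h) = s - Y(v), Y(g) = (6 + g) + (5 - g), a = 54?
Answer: 1/16 ≈ 0.062500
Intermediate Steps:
Y(g) = 11
V(v, h) = 16 (V(v, h) = 27 - 1*11 = 27 - 11 = 16)
1/V(a, 86) = 1/16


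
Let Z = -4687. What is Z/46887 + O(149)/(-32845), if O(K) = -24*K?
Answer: 13723397/1540003515 ≈ 0.0089113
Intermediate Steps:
Z/46887 + O(149)/(-32845) = -4687/46887 - 24*149/(-32845) = -4687*1/46887 - 3576*(-1/32845) = -4687/46887 + 3576/32845 = 13723397/1540003515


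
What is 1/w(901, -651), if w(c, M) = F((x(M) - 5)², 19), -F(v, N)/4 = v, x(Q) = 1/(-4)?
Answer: -4/441 ≈ -0.0090703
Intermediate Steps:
x(Q) = -¼
F(v, N) = -4*v
w(c, M) = -441/4 (w(c, M) = -4*(-¼ - 5)² = -4*(-21/4)² = -4*441/16 = -441/4)
1/w(901, -651) = 1/(-441/4) = -4/441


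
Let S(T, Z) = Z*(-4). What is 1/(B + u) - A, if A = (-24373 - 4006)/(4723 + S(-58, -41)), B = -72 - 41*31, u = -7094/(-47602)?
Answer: 33589276511/5784976476 ≈ 5.8063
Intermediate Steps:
u = 3547/23801 (u = -7094*(-1/47602) = 3547/23801 ≈ 0.14903)
S(T, Z) = -4*Z
B = -1343 (B = -72 - 1271 = -1343)
A = -28379/4887 (A = (-24373 - 4006)/(4723 - 4*(-41)) = -28379/(4723 + 164) = -28379/4887 ≈ -5.8070)
1/(B + u) - A = 1/(-1343 + 3547/23801) - 1*(-28379/4887) = 1/(-31961196/23801) + 28379/4887 = -23801/31961196 + 28379/4887 = 33589276511/5784976476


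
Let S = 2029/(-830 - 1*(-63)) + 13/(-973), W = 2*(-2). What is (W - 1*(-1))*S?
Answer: 5952564/746291 ≈ 7.9762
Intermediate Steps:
W = -4
S = -1984188/746291 (S = 2029/(-830 + 63) + 13*(-1/973) = 2029/(-767) - 13/973 = 2029*(-1/767) - 13/973 = -2029/767 - 13/973 = -1984188/746291 ≈ -2.6587)
(W - 1*(-1))*S = (-4 - 1*(-1))*(-1984188/746291) = (-4 + 1)*(-1984188/746291) = -3*(-1984188/746291) = 5952564/746291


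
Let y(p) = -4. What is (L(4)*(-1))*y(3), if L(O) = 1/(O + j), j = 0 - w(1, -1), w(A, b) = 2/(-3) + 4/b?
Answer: 6/13 ≈ 0.46154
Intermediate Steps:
w(A, b) = -⅔ + 4/b (w(A, b) = 2*(-⅓) + 4/b = -⅔ + 4/b)
j = 14/3 (j = 0 - (-⅔ + 4/(-1)) = 0 - (-⅔ + 4*(-1)) = 0 - (-⅔ - 4) = 0 - 1*(-14/3) = 0 + 14/3 = 14/3 ≈ 4.6667)
L(O) = 1/(14/3 + O) (L(O) = 1/(O + 14/3) = 1/(14/3 + O))
(L(4)*(-1))*y(3) = ((3/(14 + 3*4))*(-1))*(-4) = ((3/(14 + 12))*(-1))*(-4) = ((3/26)*(-1))*(-4) = -3/26*(-4) = 6/13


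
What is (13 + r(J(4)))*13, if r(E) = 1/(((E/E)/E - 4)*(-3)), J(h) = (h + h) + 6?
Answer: 28067/165 ≈ 170.10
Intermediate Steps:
J(h) = 6 + 2*h (J(h) = 2*h + 6 = 6 + 2*h)
r(E) = 1/(12 - 3/E) (r(E) = 1/((1/E - 4)*(-3)) = 1/((-4 + 1/E)*(-3)) = 1/(12 - 3/E))
(13 + r(J(4)))*13 = (13 + (6 + 2*4)/(3*(-1 + 4*(6 + 2*4))))*13 = (13 + (6 + 8)/(3*(-1 + 4*(6 + 8))))*13 = (13 + (⅓)*14/(-1 + 4*14))*13 = (13 + (⅓)*14/(-1 + 56))*13 = (13 + (⅓)*14/55)*13 = (13 + (⅓)*14*(1/55))*13 = (13 + 14/165)*13 = (2159/165)*13 = 28067/165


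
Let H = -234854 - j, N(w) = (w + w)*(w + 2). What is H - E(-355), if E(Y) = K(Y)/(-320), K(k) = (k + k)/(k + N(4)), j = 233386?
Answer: -4599989689/9824 ≈ -4.6824e+5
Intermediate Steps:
N(w) = 2*w*(2 + w) (N(w) = (2*w)*(2 + w) = 2*w*(2 + w))
K(k) = 2*k/(48 + k) (K(k) = (k + k)/(k + 2*4*(2 + 4)) = (2*k)/(k + 2*4*6) = (2*k)/(k + 48) = (2*k)/(48 + k) = 2*k/(48 + k))
H = -468240 (H = -234854 - 1*233386 = -234854 - 233386 = -468240)
E(Y) = -Y/(160*(48 + Y)) (E(Y) = (2*Y/(48 + Y))/(-320) = (2*Y/(48 + Y))*(-1/320) = -Y/(160*(48 + Y)))
H - E(-355) = -468240 - (-1)*(-355)/(7680 + 160*(-355)) = -468240 - (-1)*(-355)/(7680 - 56800) = -468240 - (-1)*(-355)/(-49120) = -468240 - (-1)*(-355)*(-1)/49120 = -468240 - 1*(-71/9824) = -468240 + 71/9824 = -4599989689/9824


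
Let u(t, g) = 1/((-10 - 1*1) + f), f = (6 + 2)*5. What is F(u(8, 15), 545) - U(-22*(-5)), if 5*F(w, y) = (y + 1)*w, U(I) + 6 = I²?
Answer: -1753084/145 ≈ -12090.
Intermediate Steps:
f = 40 (f = 8*5 = 40)
u(t, g) = 1/29 (u(t, g) = 1/((-10 - 1*1) + 40) = 1/((-10 - 1) + 40) = 1/(-11 + 40) = 1/29)
U(I) = -6 + I²
F(w, y) = w*(1 + y)/5 (F(w, y) = ((y + 1)*w)/5 = ((1 + y)*w)/5 = (w*(1 + y))/5 = w*(1 + y)/5)
F(u(8, 15), 545) - U(-22*(-5)) = (⅕)*(1/29)*(1 + 545) - (-6 + (-22*(-5))²) = (⅕)*(1/29)*546 - (-6 + 110²) = 546/145 - (-6 + 12100) = 546/145 - 1*12094 = 546/145 - 12094 = -1753084/145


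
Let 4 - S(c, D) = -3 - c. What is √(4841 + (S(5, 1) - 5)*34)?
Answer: √5079 ≈ 71.267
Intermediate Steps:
S(c, D) = 7 + c (S(c, D) = 4 - (-3 - c) = 4 + (3 + c) = 7 + c)
√(4841 + (S(5, 1) - 5)*34) = √(4841 + ((7 + 5) - 5)*34) = √(4841 + (12 - 5)*34) = √(4841 + 7*34) = √(4841 + 238) = √5079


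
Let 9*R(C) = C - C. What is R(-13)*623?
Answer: 0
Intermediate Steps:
R(C) = 0 (R(C) = (C - C)/9 = (⅑)*0 = 0)
R(-13)*623 = 0*623 = 0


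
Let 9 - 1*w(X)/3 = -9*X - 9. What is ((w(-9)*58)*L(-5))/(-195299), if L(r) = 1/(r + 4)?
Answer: -10962/195299 ≈ -0.056129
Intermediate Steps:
L(r) = 1/(4 + r)
w(X) = 54 + 27*X (w(X) = 27 - 3*(-9*X - 9) = 27 - 3*(-9 - 9*X) = 27 + (27 + 27*X) = 54 + 27*X)
((w(-9)*58)*L(-5))/(-195299) = (((54 + 27*(-9))*58)/(4 - 5))/(-195299) = (((54 - 243)*58)/(-1))*(-1/195299) = (-189*58*(-1))*(-1/195299) = -10962*(-1)*(-1/195299) = 10962*(-1/195299) = -10962/195299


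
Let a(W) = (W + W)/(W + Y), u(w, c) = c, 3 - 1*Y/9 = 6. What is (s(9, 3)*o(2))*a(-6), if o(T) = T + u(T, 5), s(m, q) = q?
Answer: 84/11 ≈ 7.6364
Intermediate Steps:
Y = -27 (Y = 27 - 9*6 = 27 - 54 = -27)
o(T) = 5 + T (o(T) = T + 5 = 5 + T)
a(W) = 2*W/(-27 + W) (a(W) = (W + W)/(W - 27) = (2*W)/(-27 + W) = 2*W/(-27 + W))
(s(9, 3)*o(2))*a(-6) = (3*(5 + 2))*(2*(-6)/(-27 - 6)) = (3*7)*(2*(-6)/(-33)) = 21*(2*(-6)*(-1/33)) = 21*(4/11) = 84/11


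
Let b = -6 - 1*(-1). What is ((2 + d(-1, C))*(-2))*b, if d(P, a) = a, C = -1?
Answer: 10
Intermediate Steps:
b = -5 (b = -6 + 1 = -5)
((2 + d(-1, C))*(-2))*b = ((2 - 1)*(-2))*(-5) = (1*(-2))*(-5) = -2*(-5) = 10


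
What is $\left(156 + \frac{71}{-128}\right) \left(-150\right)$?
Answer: $- \frac{1492275}{64} \approx -23317.0$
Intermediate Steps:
$\left(156 + \frac{71}{-128}\right) \left(-150\right) = \left(156 + 71 \left(- \frac{1}{128}\right)\right) \left(-150\right) = \left(156 - \frac{71}{128}\right) \left(-150\right) = \frac{19897}{128} \left(-150\right) = - \frac{1492275}{64}$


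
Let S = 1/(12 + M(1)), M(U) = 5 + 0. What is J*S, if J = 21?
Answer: 21/17 ≈ 1.2353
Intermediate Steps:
M(U) = 5
S = 1/17 (S = 1/(12 + 5) = 1/17 ≈ 0.058824)
J*S = 21*(1/17) = 21/17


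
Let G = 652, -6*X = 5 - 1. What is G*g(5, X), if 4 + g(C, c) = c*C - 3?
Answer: -20212/3 ≈ -6737.3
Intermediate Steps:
X = -⅔ (X = -(5 - 1)/6 = -⅙*4 = -⅔ ≈ -0.66667)
g(C, c) = -7 + C*c (g(C, c) = -4 + (c*C - 3) = -4 + (C*c - 3) = -4 + (-3 + C*c) = -7 + C*c)
G*g(5, X) = 652*(-7 + 5*(-⅔)) = 652*(-7 - 10/3) = 652*(-31/3) = -20212/3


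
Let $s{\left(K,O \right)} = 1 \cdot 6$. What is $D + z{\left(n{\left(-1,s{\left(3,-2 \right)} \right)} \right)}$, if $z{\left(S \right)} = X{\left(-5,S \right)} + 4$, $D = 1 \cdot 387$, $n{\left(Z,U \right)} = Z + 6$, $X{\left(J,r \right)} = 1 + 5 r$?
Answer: $417$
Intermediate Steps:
$s{\left(K,O \right)} = 6$
$n{\left(Z,U \right)} = 6 + Z$
$D = 387$
$z{\left(S \right)} = 5 + 5 S$ ($z{\left(S \right)} = \left(1 + 5 S\right) + 4 = 5 + 5 S$)
$D + z{\left(n{\left(-1,s{\left(3,-2 \right)} \right)} \right)} = 387 + \left(5 + 5 \left(6 - 1\right)\right) = 387 + \left(5 + 5 \cdot 5\right) = 387 + \left(5 + 25\right) = 387 + 30 = 417$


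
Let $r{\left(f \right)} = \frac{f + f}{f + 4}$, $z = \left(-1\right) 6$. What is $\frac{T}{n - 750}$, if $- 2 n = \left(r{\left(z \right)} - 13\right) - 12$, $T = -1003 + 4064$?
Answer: $- \frac{6122}{1481} \approx -4.1337$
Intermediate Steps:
$z = -6$
$T = 3061$
$r{\left(f \right)} = \frac{2 f}{4 + f}$
$n = \frac{19}{2}$ ($n = - \frac{\left(2 \left(-6\right) \frac{1}{4 - 6} - 13\right) - 12}{2} = - \frac{\left(2 \left(-6\right) \frac{1}{-2} - 13\right) - 12}{2} = - \frac{\left(2 \left(-6\right) \left(- \frac{1}{2}\right) - 13\right) - 12}{2} = - \frac{\left(6 - 13\right) - 12}{2} = - \frac{-7 - 12}{2} = \left(- \frac{1}{2}\right) \left(-19\right) = \frac{19}{2} \approx 9.5$)
$\frac{T}{n - 750} = \frac{3061}{\frac{19}{2} - 750} = \frac{3061}{- \frac{1481}{2}} = 3061 \left(- \frac{2}{1481}\right) = - \frac{6122}{1481}$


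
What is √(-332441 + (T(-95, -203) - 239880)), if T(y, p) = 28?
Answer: I*√572293 ≈ 756.5*I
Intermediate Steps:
√(-332441 + (T(-95, -203) - 239880)) = √(-332441 + (28 - 239880)) = √(-332441 - 239852) = √(-572293) = I*√572293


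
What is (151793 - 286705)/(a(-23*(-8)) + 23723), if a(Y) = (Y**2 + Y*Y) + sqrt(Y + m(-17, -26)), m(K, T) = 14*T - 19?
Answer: -48186245/32657654 + 527*I*sqrt(199)/32657654 ≈ -1.4755 + 0.00022764*I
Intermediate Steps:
m(K, T) = -19 + 14*T
a(Y) = sqrt(-383 + Y) + 2*Y**2 (a(Y) = (Y**2 + Y*Y) + sqrt(Y + (-19 + 14*(-26))) = (Y**2 + Y**2) + sqrt(Y + (-19 - 364)) = 2*Y**2 + sqrt(Y - 383) = 2*Y**2 + sqrt(-383 + Y) = sqrt(-383 + Y) + 2*Y**2)
(151793 - 286705)/(a(-23*(-8)) + 23723) = (151793 - 286705)/((sqrt(-383 - 23*(-8)) + 2*(-23*(-8))**2) + 23723) = -134912/((sqrt(-383 + 184) + 2*184**2) + 23723) = -134912/((sqrt(-199) + 2*33856) + 23723) = -134912/((I*sqrt(199) + 67712) + 23723) = -134912/((67712 + I*sqrt(199)) + 23723) = -134912/(91435 + I*sqrt(199))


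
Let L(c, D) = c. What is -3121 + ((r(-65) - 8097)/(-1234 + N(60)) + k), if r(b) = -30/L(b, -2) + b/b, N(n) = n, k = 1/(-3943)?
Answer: -93700395021/30089033 ≈ -3114.1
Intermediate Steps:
k = -1/3943 ≈ -0.00025361
r(b) = 1 - 30/b (r(b) = -30/b + b/b = -30/b + 1 = 1 - 30/b)
-3121 + ((r(-65) - 8097)/(-1234 + N(60)) + k) = -3121 + (((-30 - 65)/(-65) - 8097)/(-1234 + 60) - 1/3943) = -3121 + ((-1/65*(-95) - 8097)/(-1174) - 1/3943) = -3121 + ((19/13 - 8097)*(-1/1174) - 1/3943) = -3121 + (-105242/13*(-1/1174) - 1/3943) = -3121 + (52621/7631 - 1/3943) = -3121 + 207476972/30089033 = -93700395021/30089033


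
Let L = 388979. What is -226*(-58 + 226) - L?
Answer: -426947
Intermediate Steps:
-226*(-58 + 226) - L = -226*(-58 + 226) - 1*388979 = -226*168 - 388979 = -37968 - 388979 = -426947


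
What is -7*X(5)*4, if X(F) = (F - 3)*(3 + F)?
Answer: -448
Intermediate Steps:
X(F) = (-3 + F)*(3 + F)
-7*X(5)*4 = -7*(-9 + 5²)*4 = -7*(-9 + 25)*4 = -7*16*4 = -112*4 = -448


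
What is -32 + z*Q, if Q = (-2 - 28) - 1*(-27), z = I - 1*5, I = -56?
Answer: 151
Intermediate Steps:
z = -61 (z = -56 - 1*5 = -56 - 5 = -61)
Q = -3 (Q = -30 + 27 = -3)
-32 + z*Q = -32 - 61*(-3) = -32 + 183 = 151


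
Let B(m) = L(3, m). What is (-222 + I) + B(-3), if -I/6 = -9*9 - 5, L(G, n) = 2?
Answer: 296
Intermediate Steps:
B(m) = 2
I = 516 (I = -6*(-9*9 - 5) = -6*(-81 - 5) = -6*(-86) = 516)
(-222 + I) + B(-3) = (-222 + 516) + 2 = 294 + 2 = 296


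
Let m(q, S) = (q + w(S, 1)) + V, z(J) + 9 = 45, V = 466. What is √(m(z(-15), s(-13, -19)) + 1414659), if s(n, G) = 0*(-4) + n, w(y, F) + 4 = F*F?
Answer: √1415158 ≈ 1189.6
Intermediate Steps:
z(J) = 36 (z(J) = -9 + 45 = 36)
w(y, F) = -4 + F² (w(y, F) = -4 + F*F = -4 + F²)
s(n, G) = n (s(n, G) = 0 + n = n)
m(q, S) = 463 + q (m(q, S) = (q + (-4 + 1²)) + 466 = (q + (-4 + 1)) + 466 = (q - 3) + 466 = (-3 + q) + 466 = 463 + q)
√(m(z(-15), s(-13, -19)) + 1414659) = √((463 + 36) + 1414659) = √(499 + 1414659) = √1415158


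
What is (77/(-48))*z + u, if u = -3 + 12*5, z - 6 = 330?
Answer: -482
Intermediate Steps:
z = 336 (z = 6 + 330 = 336)
u = 57 (u = -3 + 60 = 57)
(77/(-48))*z + u = (77/(-48))*336 + 57 = (77*(-1/48))*336 + 57 = -77/48*336 + 57 = -539 + 57 = -482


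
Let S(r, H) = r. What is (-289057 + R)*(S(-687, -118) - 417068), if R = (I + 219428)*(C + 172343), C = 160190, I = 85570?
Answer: -42369385051921135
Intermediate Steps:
R = 101421899934 (R = (85570 + 219428)*(160190 + 172343) = 304998*332533 = 101421899934)
(-289057 + R)*(S(-687, -118) - 417068) = (-289057 + 101421899934)*(-687 - 417068) = 101421610877*(-417755) = -42369385051921135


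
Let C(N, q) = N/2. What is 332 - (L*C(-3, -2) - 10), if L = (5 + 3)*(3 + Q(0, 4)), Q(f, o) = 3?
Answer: 414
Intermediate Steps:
C(N, q) = N/2 (C(N, q) = N*(½) = N/2)
L = 48 (L = (5 + 3)*(3 + 3) = 8*6 = 48)
332 - (L*C(-3, -2) - 10) = 332 - (48*((½)*(-3)) - 10) = 332 - (48*(-3/2) - 10) = 332 - (-72 - 10) = 332 - 1*(-82) = 332 + 82 = 414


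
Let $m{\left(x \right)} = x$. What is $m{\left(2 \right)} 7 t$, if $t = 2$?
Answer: $28$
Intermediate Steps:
$m{\left(2 \right)} 7 t = 2 \cdot 7 \cdot 2 = 14 \cdot 2 = 28$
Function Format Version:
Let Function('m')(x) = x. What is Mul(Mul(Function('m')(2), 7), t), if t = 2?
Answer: 28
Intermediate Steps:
Mul(Mul(Function('m')(2), 7), t) = Mul(Mul(2, 7), 2) = Mul(14, 2) = 28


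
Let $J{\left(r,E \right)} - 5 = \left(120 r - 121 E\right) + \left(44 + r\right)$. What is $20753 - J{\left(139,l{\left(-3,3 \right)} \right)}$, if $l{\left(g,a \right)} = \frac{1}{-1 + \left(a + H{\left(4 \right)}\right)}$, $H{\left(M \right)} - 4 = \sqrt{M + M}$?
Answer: $\frac{54753}{14} - \frac{121 \sqrt{2}}{14} \approx 3898.7$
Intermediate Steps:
$H{\left(M \right)} = 4 + \sqrt{2} \sqrt{M}$ ($H{\left(M \right)} = 4 + \sqrt{M + M} = 4 + \sqrt{2 M} = 4 + \sqrt{2} \sqrt{M}$)
$l{\left(g,a \right)} = \frac{1}{3 + a + 2 \sqrt{2}}$ ($l{\left(g,a \right)} = \frac{1}{-1 + \left(a + \left(4 + \sqrt{2} \sqrt{4}\right)\right)} = \frac{1}{-1 + \left(a + \left(4 + \sqrt{2} \cdot 2\right)\right)} = \frac{1}{-1 + \left(a + \left(4 + 2 \sqrt{2}\right)\right)} = \frac{1}{-1 + \left(4 + a + 2 \sqrt{2}\right)} = \frac{1}{3 + a + 2 \sqrt{2}}$)
$J{\left(r,E \right)} = 49 - 121 E + 121 r$ ($J{\left(r,E \right)} = 5 - \left(-44 - 121 r + 121 E\right) = 5 + \left(44 - 121 E + 121 r\right) = 49 - 121 E + 121 r$)
$20753 - J{\left(139,l{\left(-3,3 \right)} \right)} = 20753 - \left(49 - \frac{121}{3 + 3 + 2 \sqrt{2}} + 121 \cdot 139\right) = 20753 - \left(49 - \frac{121}{6 + 2 \sqrt{2}} + 16819\right) = 20753 - \left(16868 - \frac{121}{6 + 2 \sqrt{2}}\right) = 3885 + \frac{121}{6 + 2 \sqrt{2}}$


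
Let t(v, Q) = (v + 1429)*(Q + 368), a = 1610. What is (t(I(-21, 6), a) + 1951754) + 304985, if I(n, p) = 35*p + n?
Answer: 5457143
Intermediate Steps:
I(n, p) = n + 35*p
t(v, Q) = (368 + Q)*(1429 + v) (t(v, Q) = (1429 + v)*(368 + Q) = (368 + Q)*(1429 + v))
(t(I(-21, 6), a) + 1951754) + 304985 = ((525872 + 368*(-21 + 35*6) + 1429*1610 + 1610*(-21 + 35*6)) + 1951754) + 304985 = ((525872 + 368*(-21 + 210) + 2300690 + 1610*(-21 + 210)) + 1951754) + 304985 = ((525872 + 368*189 + 2300690 + 1610*189) + 1951754) + 304985 = ((525872 + 69552 + 2300690 + 304290) + 1951754) + 304985 = (3200404 + 1951754) + 304985 = 5152158 + 304985 = 5457143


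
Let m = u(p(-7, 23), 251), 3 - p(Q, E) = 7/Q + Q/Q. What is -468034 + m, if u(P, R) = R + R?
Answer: -467532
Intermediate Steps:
p(Q, E) = 2 - 7/Q (p(Q, E) = 3 - (7/Q + Q/Q) = 3 - (7/Q + 1) = 3 - (1 + 7/Q) = 3 + (-1 - 7/Q) = 2 - 7/Q)
u(P, R) = 2*R
m = 502 (m = 2*251 = 502)
-468034 + m = -468034 + 502 = -467532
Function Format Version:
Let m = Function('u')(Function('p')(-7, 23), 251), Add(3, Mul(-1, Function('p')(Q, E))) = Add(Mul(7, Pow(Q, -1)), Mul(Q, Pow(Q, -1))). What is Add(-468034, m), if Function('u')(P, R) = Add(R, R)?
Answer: -467532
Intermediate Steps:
Function('p')(Q, E) = Add(2, Mul(-7, Pow(Q, -1))) (Function('p')(Q, E) = Add(3, Mul(-1, Add(Mul(7, Pow(Q, -1)), Mul(Q, Pow(Q, -1))))) = Add(3, Mul(-1, Add(Mul(7, Pow(Q, -1)), 1))) = Add(3, Mul(-1, Add(1, Mul(7, Pow(Q, -1))))) = Add(3, Add(-1, Mul(-7, Pow(Q, -1)))) = Add(2, Mul(-7, Pow(Q, -1))))
Function('u')(P, R) = Mul(2, R)
m = 502 (m = Mul(2, 251) = 502)
Add(-468034, m) = Add(-468034, 502) = -467532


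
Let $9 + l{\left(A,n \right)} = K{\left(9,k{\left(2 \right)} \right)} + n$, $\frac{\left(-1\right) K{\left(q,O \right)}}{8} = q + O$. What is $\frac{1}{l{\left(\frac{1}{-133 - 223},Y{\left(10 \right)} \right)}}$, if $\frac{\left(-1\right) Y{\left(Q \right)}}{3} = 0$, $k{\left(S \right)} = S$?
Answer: $- \frac{1}{97} \approx -0.010309$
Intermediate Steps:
$K{\left(q,O \right)} = - 8 O - 8 q$ ($K{\left(q,O \right)} = - 8 \left(q + O\right) = - 8 \left(O + q\right) = - 8 O - 8 q$)
$Y{\left(Q \right)} = 0$ ($Y{\left(Q \right)} = \left(-3\right) 0 = 0$)
$l{\left(A,n \right)} = -97 + n$ ($l{\left(A,n \right)} = -9 + \left(\left(\left(-8\right) 2 - 72\right) + n\right) = -9 + \left(\left(-16 - 72\right) + n\right) = -9 + \left(-88 + n\right) = -97 + n$)
$\frac{1}{l{\left(\frac{1}{-133 - 223},Y{\left(10 \right)} \right)}} = \frac{1}{-97 + 0} = \frac{1}{-97} = - \frac{1}{97}$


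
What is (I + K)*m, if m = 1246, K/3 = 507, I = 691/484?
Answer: 459060665/242 ≈ 1.8969e+6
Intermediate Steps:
I = 691/484 (I = 691*(1/484) = 691/484 ≈ 1.4277)
K = 1521 (K = 3*507 = 1521)
(I + K)*m = (691/484 + 1521)*1246 = (736855/484)*1246 = 459060665/242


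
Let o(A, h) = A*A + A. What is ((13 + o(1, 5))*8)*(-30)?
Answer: -3600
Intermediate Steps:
o(A, h) = A + A**2 (o(A, h) = A**2 + A = A + A**2)
((13 + o(1, 5))*8)*(-30) = ((13 + 1*(1 + 1))*8)*(-30) = ((13 + 1*2)*8)*(-30) = ((13 + 2)*8)*(-30) = (15*8)*(-30) = 120*(-30) = -3600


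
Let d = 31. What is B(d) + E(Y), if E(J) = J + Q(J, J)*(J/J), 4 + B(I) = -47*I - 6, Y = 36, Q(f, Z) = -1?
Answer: -1432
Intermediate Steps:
B(I) = -10 - 47*I (B(I) = -4 + (-47*I - 6) = -4 + (-6 - 47*I) = -10 - 47*I)
E(J) = -1 + J (E(J) = J - J/J = J - 1*1 = J - 1 = -1 + J)
B(d) + E(Y) = (-10 - 47*31) + (-1 + 36) = (-10 - 1457) + 35 = -1467 + 35 = -1432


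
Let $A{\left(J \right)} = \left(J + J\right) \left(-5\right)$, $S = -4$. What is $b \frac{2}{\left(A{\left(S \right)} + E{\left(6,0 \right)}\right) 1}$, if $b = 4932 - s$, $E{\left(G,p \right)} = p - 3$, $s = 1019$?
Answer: $\frac{7826}{37} \approx 211.51$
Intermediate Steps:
$E{\left(G,p \right)} = -3 + p$ ($E{\left(G,p \right)} = p - 3 = -3 + p$)
$A{\left(J \right)} = - 10 J$ ($A{\left(J \right)} = 2 J \left(-5\right) = - 10 J$)
$b = 3913$ ($b = 4932 - 1019 = 3913$)
$b \frac{2}{\left(A{\left(S \right)} + E{\left(6,0 \right)}\right) 1} = 3913 \frac{2}{\left(\left(-10\right) \left(-4\right) + \left(-3 + 0\right)\right) 1} = 3913 \frac{2}{\left(40 - 3\right) 1} = 3913 \frac{2}{37 \cdot 1} = 3913 \cdot \frac{2}{37} = \frac{7826}{37}$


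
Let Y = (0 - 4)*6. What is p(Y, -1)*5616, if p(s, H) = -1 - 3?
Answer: -22464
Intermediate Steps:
Y = -24 (Y = -4*6 = -24)
p(s, H) = -4
p(Y, -1)*5616 = -4*5616 = -22464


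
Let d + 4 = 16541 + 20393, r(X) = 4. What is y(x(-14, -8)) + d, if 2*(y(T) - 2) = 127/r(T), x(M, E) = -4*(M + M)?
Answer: 295583/8 ≈ 36948.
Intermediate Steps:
x(M, E) = -8*M
y(T) = 143/8 (y(T) = 2 + (127/4)/2 = 2 + (127*(¼))/2 = 2 + (½)*(127/4) = 2 + 127/8 = 143/8)
d = 36930 (d = -4 + (16541 + 20393) = -4 + 36934 = 36930)
y(x(-14, -8)) + d = 143/8 + 36930 = 295583/8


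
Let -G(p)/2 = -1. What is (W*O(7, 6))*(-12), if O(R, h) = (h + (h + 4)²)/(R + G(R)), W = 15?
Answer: -2120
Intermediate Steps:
G(p) = 2 (G(p) = -2*(-1) = 2)
O(R, h) = (h + (4 + h)²)/(2 + R) (O(R, h) = (h + (h + 4)²)/(R + 2) = (h + (4 + h)²)/(2 + R))
(W*O(7, 6))*(-12) = (15*((6 + (4 + 6)²)/(2 + 7)))*(-12) = (15*((6 + 10²)/9))*(-12) = (15*((6 + 100)/9))*(-12) = (15*((⅑)*106))*(-12) = (15*(106/9))*(-12) = (530/3)*(-12) = -2120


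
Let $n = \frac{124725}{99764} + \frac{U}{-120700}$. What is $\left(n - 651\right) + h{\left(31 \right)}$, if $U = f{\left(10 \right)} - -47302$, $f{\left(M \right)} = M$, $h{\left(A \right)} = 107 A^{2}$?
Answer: $\frac{307591037619483}{3010378700} \approx 1.0218 \cdot 10^{5}$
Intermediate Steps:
$U = 47312$ ($U = 10 - -47302 = 10 + 47302 = 47312$)
$n = \frac{2583568283}{3010378700}$ ($n = \frac{124725}{99764} + \frac{47312}{-120700} = 124725 \cdot \frac{1}{99764} + 47312 \left(- \frac{1}{120700}\right) = \frac{124725}{99764} - \frac{11828}{30175} = \frac{2583568283}{3010378700} \approx 0.85822$)
$\left(n - 651\right) + h{\left(31 \right)} = \left(\frac{2583568283}{3010378700} - 651\right) + 107 \cdot 31^{2} = - \frac{1957172965417}{3010378700} + 107 \cdot 961 = - \frac{1957172965417}{3010378700} + 102827 = \frac{307591037619483}{3010378700}$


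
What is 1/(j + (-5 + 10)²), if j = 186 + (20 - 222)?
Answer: ⅑ ≈ 0.11111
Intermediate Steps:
j = -16 (j = 186 - 202 = -16)
1/(j + (-5 + 10)²) = 1/(-16 + (-5 + 10)²) = 1/(-16 + 5²) = 1/(-16 + 25) = 1/9 = ⅑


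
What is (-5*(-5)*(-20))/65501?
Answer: -500/65501 ≈ -0.0076335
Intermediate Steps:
(-5*(-5)*(-20))/65501 = (25*(-20))*(1/65501) = -500*1/65501 = -500/65501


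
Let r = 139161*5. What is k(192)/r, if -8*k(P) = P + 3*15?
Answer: -79/1855480 ≈ -4.2577e-5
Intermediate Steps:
r = 695805
k(P) = -45/8 - P/8 (k(P) = -(P + 3*15)/8 = -(P + 45)/8 = -(45 + P)/8 = -45/8 - P/8)
k(192)/r = (-45/8 - ⅛*192)/695805 = (-45/8 - 24)*(1/695805) = -237/8*1/695805 = -79/1855480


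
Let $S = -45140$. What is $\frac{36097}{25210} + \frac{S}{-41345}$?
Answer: $\frac{526081973}{208461490} \approx 2.5236$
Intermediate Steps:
$\frac{36097}{25210} + \frac{S}{-41345} = \frac{36097}{25210} - \frac{45140}{-41345} = 36097 \cdot \frac{1}{25210} - - \frac{9028}{8269} = \frac{36097}{25210} + \frac{9028}{8269} = \frac{526081973}{208461490}$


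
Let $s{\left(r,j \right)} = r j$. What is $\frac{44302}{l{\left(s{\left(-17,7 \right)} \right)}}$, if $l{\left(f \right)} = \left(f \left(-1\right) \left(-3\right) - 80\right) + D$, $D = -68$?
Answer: $- \frac{44302}{505} \approx -87.727$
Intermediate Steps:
$s{\left(r,j \right)} = j r$
$l{\left(f \right)} = -148 + 3 f$ ($l{\left(f \right)} = \left(f \left(-1\right) \left(-3\right) - 80\right) - 68 = \left(- f \left(-3\right) - 80\right) - 68 = \left(3 f - 80\right) - 68 = \left(-80 + 3 f\right) - 68 = -148 + 3 f$)
$\frac{44302}{l{\left(s{\left(-17,7 \right)} \right)}} = \frac{44302}{-148 + 3 \cdot 7 \left(-17\right)} = \frac{44302}{-148 + 3 \left(-119\right)} = \frac{44302}{-148 - 357} = \frac{44302}{-505} = 44302 \left(- \frac{1}{505}\right) = - \frac{44302}{505}$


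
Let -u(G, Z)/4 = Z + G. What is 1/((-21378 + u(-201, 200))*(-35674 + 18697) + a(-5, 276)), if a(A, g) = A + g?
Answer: 1/362866669 ≈ 2.7558e-9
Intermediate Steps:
u(G, Z) = -4*G - 4*Z (u(G, Z) = -4*(Z + G) = -4*(G + Z) = -4*G - 4*Z)
1/((-21378 + u(-201, 200))*(-35674 + 18697) + a(-5, 276)) = 1/((-21378 + (-4*(-201) - 4*200))*(-35674 + 18697) + (-5 + 276)) = 1/((-21378 + (804 - 800))*(-16977) + 271) = 1/((-21378 + 4)*(-16977) + 271) = 1/(-21374*(-16977) + 271) = 1/(362866398 + 271) = 1/362866669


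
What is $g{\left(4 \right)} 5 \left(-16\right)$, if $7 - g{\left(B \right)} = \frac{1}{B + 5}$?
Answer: $- \frac{4960}{9} \approx -551.11$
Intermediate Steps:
$g{\left(B \right)} = 7 - \frac{1}{5 + B}$ ($g{\left(B \right)} = 7 - \frac{1}{B + 5} = 7 - \frac{1}{5 + B}$)
$g{\left(4 \right)} 5 \left(-16\right) = \frac{34 + 7 \cdot 4}{5 + 4} \cdot 5 \left(-16\right) = \frac{34 + 28}{9} \cdot 5 \left(-16\right) = \frac{1}{9} \cdot 62 \cdot 5 \left(-16\right) = \frac{62}{9} \cdot 5 \left(-16\right) = \frac{310}{9} \left(-16\right) = - \frac{4960}{9}$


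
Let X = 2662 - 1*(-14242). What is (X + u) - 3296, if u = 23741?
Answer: 37349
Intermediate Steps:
X = 16904 (X = 2662 + 14242 = 16904)
(X + u) - 3296 = (16904 + 23741) - 3296 = 40645 - 3296 = 37349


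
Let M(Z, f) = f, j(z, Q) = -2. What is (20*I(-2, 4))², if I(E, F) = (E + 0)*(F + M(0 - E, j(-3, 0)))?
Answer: 6400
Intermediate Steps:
I(E, F) = E*(-2 + F) (I(E, F) = (E + 0)*(F - 2) = E*(-2 + F))
(20*I(-2, 4))² = (20*(-2*(-2 + 4)))² = (20*(-2*2))² = (20*(-4))² = (-80)² = 6400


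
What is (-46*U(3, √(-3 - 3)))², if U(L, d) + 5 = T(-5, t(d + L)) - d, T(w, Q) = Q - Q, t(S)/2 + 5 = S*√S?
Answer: 40204 + 21160*I*√6 ≈ 40204.0 + 51831.0*I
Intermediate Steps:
t(S) = -10 + 2*S^(3/2) (t(S) = -10 + 2*(S*√S) = -10 + 2*S^(3/2))
T(w, Q) = 0
U(L, d) = -5 - d (U(L, d) = -5 + (0 - d) = -5 - d)
(-46*U(3, √(-3 - 3)))² = (-46*(-5 - √(-3 - 3)))² = (-46*(-5 - √(-6)))² = (-46*(-5 - I*√6))² = (230 + 46*I*√6)²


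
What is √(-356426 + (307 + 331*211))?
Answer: I*√286278 ≈ 535.05*I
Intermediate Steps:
√(-356426 + (307 + 331*211)) = √(-356426 + (307 + 69841)) = √(-356426 + 70148) = √(-286278) = I*√286278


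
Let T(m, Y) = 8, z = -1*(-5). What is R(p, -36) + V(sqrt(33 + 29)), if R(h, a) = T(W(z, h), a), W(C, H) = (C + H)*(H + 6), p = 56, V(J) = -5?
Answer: 3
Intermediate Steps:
z = 5
W(C, H) = (6 + H)*(C + H) (W(C, H) = (C + H)*(6 + H) = (6 + H)*(C + H))
R(h, a) = 8
R(p, -36) + V(sqrt(33 + 29)) = 8 - 5 = 3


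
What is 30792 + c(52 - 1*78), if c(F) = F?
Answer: 30766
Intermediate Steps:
30792 + c(52 - 1*78) = 30792 + (52 - 1*78) = 30792 + (52 - 78) = 30792 - 26 = 30766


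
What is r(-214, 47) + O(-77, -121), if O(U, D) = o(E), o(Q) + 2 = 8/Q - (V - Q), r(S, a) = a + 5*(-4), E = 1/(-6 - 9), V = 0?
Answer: -1426/15 ≈ -95.067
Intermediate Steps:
E = -1/15 (E = 1/(-15) = -1/15 ≈ -0.066667)
r(S, a) = -20 + a (r(S, a) = a - 20 = -20 + a)
o(Q) = -2 + Q + 8/Q (o(Q) = -2 + (8/Q - (0 - Q)) = -2 + (8/Q - (-1)*Q) = -2 + (8/Q + Q) = -2 + (Q + 8/Q) = -2 + Q + 8/Q)
O(U, D) = -1831/15 (O(U, D) = -2 - 1/15 + 8/(-1/15) = -2 - 1/15 + 8*(-15) = -2 - 1/15 - 120 = -1831/15)
r(-214, 47) + O(-77, -121) = (-20 + 47) - 1831/15 = 27 - 1831/15 = -1426/15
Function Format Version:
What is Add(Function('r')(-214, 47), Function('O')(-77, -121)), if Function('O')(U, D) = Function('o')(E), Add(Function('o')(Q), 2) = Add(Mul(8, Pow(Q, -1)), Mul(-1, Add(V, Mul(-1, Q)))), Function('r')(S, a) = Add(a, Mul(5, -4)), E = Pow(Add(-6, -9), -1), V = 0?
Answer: Rational(-1426, 15) ≈ -95.067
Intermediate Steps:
E = Rational(-1, 15) (E = Pow(-15, -1) = Rational(-1, 15) ≈ -0.066667)
Function('r')(S, a) = Add(-20, a) (Function('r')(S, a) = Add(a, -20) = Add(-20, a))
Function('o')(Q) = Add(-2, Q, Mul(8, Pow(Q, -1))) (Function('o')(Q) = Add(-2, Add(Mul(8, Pow(Q, -1)), Mul(-1, Add(0, Mul(-1, Q))))) = Add(-2, Add(Mul(8, Pow(Q, -1)), Mul(-1, Mul(-1, Q)))) = Add(-2, Add(Mul(8, Pow(Q, -1)), Q)) = Add(-2, Add(Q, Mul(8, Pow(Q, -1)))) = Add(-2, Q, Mul(8, Pow(Q, -1))))
Function('O')(U, D) = Rational(-1831, 15) (Function('O')(U, D) = Add(-2, Rational(-1, 15), Mul(8, Pow(Rational(-1, 15), -1))) = Add(-2, Rational(-1, 15), Mul(8, -15)) = Add(-2, Rational(-1, 15), -120) = Rational(-1831, 15))
Add(Function('r')(-214, 47), Function('O')(-77, -121)) = Add(Add(-20, 47), Rational(-1831, 15)) = Add(27, Rational(-1831, 15)) = Rational(-1426, 15)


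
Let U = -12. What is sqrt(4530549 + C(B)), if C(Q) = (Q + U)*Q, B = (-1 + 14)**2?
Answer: sqrt(4557082) ≈ 2134.7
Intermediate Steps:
B = 169 (B = 13**2 = 169)
C(Q) = Q*(-12 + Q) (C(Q) = (Q - 12)*Q = (-12 + Q)*Q = Q*(-12 + Q))
sqrt(4530549 + C(B)) = sqrt(4530549 + 169*(-12 + 169)) = sqrt(4530549 + 169*157) = sqrt(4530549 + 26533) = sqrt(4557082)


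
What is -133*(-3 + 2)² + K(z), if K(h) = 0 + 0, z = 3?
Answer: -133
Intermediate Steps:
K(h) = 0
-133*(-3 + 2)² + K(z) = -133*(-3 + 2)² + 0 = -133*(-1)² + 0 = -133*1 + 0 = -133 + 0 = -133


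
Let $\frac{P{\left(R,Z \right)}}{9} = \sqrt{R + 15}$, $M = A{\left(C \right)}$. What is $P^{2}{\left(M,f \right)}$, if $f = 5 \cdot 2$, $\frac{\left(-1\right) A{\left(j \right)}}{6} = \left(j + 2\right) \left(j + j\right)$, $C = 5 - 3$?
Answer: $-6561$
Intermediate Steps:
$C = 2$ ($C = 5 - 3 = 2$)
$A{\left(j \right)} = - 12 j \left(2 + j\right)$ ($A{\left(j \right)} = - 6 \left(j + 2\right) \left(j + j\right) = - 6 \left(2 + j\right) 2 j = - 6 \cdot 2 j \left(2 + j\right) = - 12 j \left(2 + j\right)$)
$M = -96$ ($M = \left(-12\right) 2 \left(2 + 2\right) = \left(-12\right) 2 \cdot 4 = -96$)
$f = 10$
$P{\left(R,Z \right)} = 9 \sqrt{15 + R}$ ($P{\left(R,Z \right)} = 9 \sqrt{R + 15} = 9 \sqrt{15 + R}$)
$P^{2}{\left(M,f \right)} = \left(9 \sqrt{15 - 96}\right)^{2} = \left(9 \sqrt{-81}\right)^{2} = \left(9 \cdot 9 i\right)^{2} = \left(81 i\right)^{2} = -6561$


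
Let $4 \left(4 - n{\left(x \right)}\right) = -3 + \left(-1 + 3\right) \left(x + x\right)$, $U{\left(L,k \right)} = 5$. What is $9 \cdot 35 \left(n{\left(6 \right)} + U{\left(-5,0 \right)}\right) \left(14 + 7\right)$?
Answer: $\frac{99225}{4} \approx 24806.0$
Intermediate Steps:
$n{\left(x \right)} = \frac{19}{4} - x$ ($n{\left(x \right)} = 4 - \frac{-3 + \left(-1 + 3\right) \left(x + x\right)}{4} = 4 - \frac{-3 + 2 \cdot 2 x}{4} = 4 - \frac{-3 + 4 x}{4} = 4 - \left(- \frac{3}{4} + x\right) = \frac{19}{4} - x$)
$9 \cdot 35 \left(n{\left(6 \right)} + U{\left(-5,0 \right)}\right) \left(14 + 7\right) = 9 \cdot 35 \left(\left(\frac{19}{4} - 6\right) + 5\right) \left(14 + 7\right) = 315 \left(\left(\frac{19}{4} - 6\right) + 5\right) 21 = 315 \left(- \frac{5}{4} + 5\right) 21 = 315 \cdot \frac{15}{4} \cdot 21 = 315 \cdot \frac{315}{4} = \frac{99225}{4}$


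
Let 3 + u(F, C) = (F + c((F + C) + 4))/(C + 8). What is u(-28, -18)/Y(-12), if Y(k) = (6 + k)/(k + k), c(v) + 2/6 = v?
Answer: 242/15 ≈ 16.133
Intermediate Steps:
c(v) = -1/3 + v
Y(k) = (6 + k)/(2*k) (Y(k) = (6 + k)/((2*k)) = (6 + k)*(1/(2*k)) = (6 + k)/(2*k))
u(F, C) = -3 + (11/3 + C + 2*F)/(8 + C) (u(F, C) = -3 + (F + (-1/3 + ((F + C) + 4)))/(C + 8) = -3 + (F + (-1/3 + ((C + F) + 4)))/(8 + C) = -3 + (F + (-1/3 + (4 + C + F)))/(8 + C) = -3 + (F + (11/3 + C + F))/(8 + C) = -3 + (11/3 + C + 2*F)/(8 + C))
u(-28, -18)/Y(-12) = ((-61 - 6*(-18) + 6*(-28))/(3*(8 - 18)))/(((1/2)*(6 - 12)/(-12))) = ((1/3)*(-61 + 108 - 168)/(-10))/(((1/2)*(-1/12)*(-6))) = ((1/3)*(-1/10)*(-121))/(1/4) = (121/30)*4 = 242/15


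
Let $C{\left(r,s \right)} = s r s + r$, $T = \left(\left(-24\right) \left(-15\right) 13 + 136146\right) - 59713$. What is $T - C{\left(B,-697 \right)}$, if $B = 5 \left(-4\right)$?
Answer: $9797313$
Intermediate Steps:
$B = -20$
$T = 81113$ ($T = \left(360 \cdot 13 + 136146\right) - 59713 = \left(4680 + 136146\right) - 59713 = 140826 - 59713 = 81113$)
$C{\left(r,s \right)} = r + r s^{2}$ ($C{\left(r,s \right)} = r s s + r = r s^{2} + r = r + r s^{2}$)
$T - C{\left(B,-697 \right)} = 81113 - - 20 \left(1 + \left(-697\right)^{2}\right) = 81113 - - 20 \left(1 + 485809\right) = 81113 - \left(-20\right) 485810 = 81113 - -9716200 = 81113 + 9716200 = 9797313$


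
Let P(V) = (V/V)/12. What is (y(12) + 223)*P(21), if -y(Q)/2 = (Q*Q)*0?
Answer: 223/12 ≈ 18.583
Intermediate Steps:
y(Q) = 0 (y(Q) = -2*Q*Q*0 = -2*Q²*0 = -2*0 = 0)
P(V) = 1/12 (P(V) = 1*(1/12) = 1/12)
(y(12) + 223)*P(21) = (0 + 223)*(1/12) = 223*(1/12) = 223/12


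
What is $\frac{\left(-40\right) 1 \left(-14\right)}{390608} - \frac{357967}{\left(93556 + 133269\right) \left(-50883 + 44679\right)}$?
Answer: $\frac{57991828871}{34354518009900} \approx 0.001688$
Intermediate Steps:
$\frac{\left(-40\right) 1 \left(-14\right)}{390608} - \frac{357967}{\left(93556 + 133269\right) \left(-50883 + 44679\right)} = \left(-40\right) \left(-14\right) \frac{1}{390608} - \frac{357967}{226825 \left(-6204\right)} = 560 \cdot \frac{1}{390608} - \frac{357967}{-1407222300} = \frac{35}{24413} - - \frac{357967}{1407222300} = \frac{35}{24413} + \frac{357967}{1407222300} = \frac{57991828871}{34354518009900}$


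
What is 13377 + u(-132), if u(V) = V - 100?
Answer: 13145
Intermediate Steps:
u(V) = -100 + V
13377 + u(-132) = 13377 + (-100 - 132) = 13377 - 232 = 13145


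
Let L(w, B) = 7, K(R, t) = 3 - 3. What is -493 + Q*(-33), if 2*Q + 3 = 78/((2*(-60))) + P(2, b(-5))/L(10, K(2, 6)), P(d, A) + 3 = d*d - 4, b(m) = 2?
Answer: -119197/280 ≈ -425.70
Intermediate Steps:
K(R, t) = 0
P(d, A) = -7 + d² (P(d, A) = -3 + (d*d - 4) = -3 + (d² - 4) = -3 + (-4 + d²) = -7 + d²)
Q = -571/280 (Q = -3/2 + (78/((2*(-60))) + (-7 + 2²)/7)/2 = -3/2 + (78/(-120) + (-7 + 4)*(⅐))/2 = -3/2 + (78*(-1/120) - 3*⅐)/2 = -3/2 + (-13/20 - 3/7)/2 = -3/2 + (½)*(-151/140) = -3/2 - 151/280 = -571/280 ≈ -2.0393)
-493 + Q*(-33) = -493 - 571/280*(-33) = -493 + 18843/280 = -119197/280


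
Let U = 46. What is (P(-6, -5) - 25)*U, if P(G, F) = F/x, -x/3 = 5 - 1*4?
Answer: -3220/3 ≈ -1073.3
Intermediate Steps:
x = -3 (x = -3*(5 - 1*4) = -3*(5 - 4) = -3*1 = -3)
P(G, F) = -F/3 (P(G, F) = F/(-3) = F*(-1/3) = -F/3)
(P(-6, -5) - 25)*U = (-1/3*(-5) - 25)*46 = (5/3 - 25)*46 = -70/3*46 = -3220/3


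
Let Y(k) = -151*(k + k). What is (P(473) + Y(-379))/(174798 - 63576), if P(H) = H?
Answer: 114931/111222 ≈ 1.0333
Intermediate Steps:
Y(k) = -302*k
(P(473) + Y(-379))/(174798 - 63576) = (473 - 302*(-379))/(174798 - 63576) = (473 + 114458)/111222 = 114931*(1/111222) = 114931/111222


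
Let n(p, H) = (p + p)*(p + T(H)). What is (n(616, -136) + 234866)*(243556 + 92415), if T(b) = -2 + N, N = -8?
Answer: 329741425718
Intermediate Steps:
T(b) = -10 (T(b) = -2 - 8 = -10)
n(p, H) = 2*p*(-10 + p) (n(p, H) = (p + p)*(p - 10) = (2*p)*(-10 + p) = 2*p*(-10 + p))
(n(616, -136) + 234866)*(243556 + 92415) = (2*616*(-10 + 616) + 234866)*(243556 + 92415) = (2*616*606 + 234866)*335971 = (746592 + 234866)*335971 = 981458*335971 = 329741425718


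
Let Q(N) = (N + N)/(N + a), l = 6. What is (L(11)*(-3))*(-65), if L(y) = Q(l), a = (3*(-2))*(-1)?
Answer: 195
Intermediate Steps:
a = 6 (a = -6*(-1) = 6)
Q(N) = 2*N/(6 + N) (Q(N) = (N + N)/(N + 6) = (2*N)/(6 + N) = 2*N/(6 + N))
L(y) = 1 (L(y) = 2*6/(6 + 6) = 2*6/12 = 2*6*(1/12) = 1)
(L(11)*(-3))*(-65) = (1*(-3))*(-65) = -3*(-65) = 195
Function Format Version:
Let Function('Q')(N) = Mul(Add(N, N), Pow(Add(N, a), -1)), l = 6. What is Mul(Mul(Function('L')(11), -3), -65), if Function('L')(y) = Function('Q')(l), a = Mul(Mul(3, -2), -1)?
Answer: 195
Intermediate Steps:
a = 6 (a = Mul(-6, -1) = 6)
Function('Q')(N) = Mul(2, N, Pow(Add(6, N), -1)) (Function('Q')(N) = Mul(Add(N, N), Pow(Add(N, 6), -1)) = Mul(Mul(2, N), Pow(Add(6, N), -1)) = Mul(2, N, Pow(Add(6, N), -1)))
Function('L')(y) = 1 (Function('L')(y) = Mul(2, 6, Pow(Add(6, 6), -1)) = Mul(2, 6, Pow(12, -1)) = Mul(2, 6, Rational(1, 12)) = 1)
Mul(Mul(Function('L')(11), -3), -65) = Mul(Mul(1, -3), -65) = Mul(-3, -65) = 195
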